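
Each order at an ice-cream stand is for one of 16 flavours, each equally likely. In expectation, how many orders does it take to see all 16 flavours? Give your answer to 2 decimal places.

The wait to go from k to k+1 distinct flavours is geometric with mean 16/(16-k).
E[T] = 16/16 + 16/15 + 16/14 + ... + 16/2 + 16/1 = 16·H_{16}.
H_{16} = 3.381, so E[T] = 54.092.

54.09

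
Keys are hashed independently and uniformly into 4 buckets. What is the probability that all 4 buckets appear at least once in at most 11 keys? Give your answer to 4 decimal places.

0.8340

By inclusion–exclusion over which buckets are missing,
P(all seen) = Σ_{j=0}^{4} (-1)^j C(4,j)((4-j)/4)^11
= 1.00000 - 0.16894 + 0.00293 - 0.00000 + 0.00000
= 0.83399.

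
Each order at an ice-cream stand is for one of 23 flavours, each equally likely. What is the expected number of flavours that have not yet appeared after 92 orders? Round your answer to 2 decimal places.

0.39

For each flavour, P(unseen after 92) = (22/23)^92 = 0.017.
By linearity of expectation, E[unseen] = 23·(22/23)^92 = 0.385.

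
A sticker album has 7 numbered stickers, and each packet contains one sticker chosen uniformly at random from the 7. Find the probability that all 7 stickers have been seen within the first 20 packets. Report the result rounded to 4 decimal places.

0.7039

Let A_i be the event that sticker i is missing after 20 packets. By inclusion–exclusion on the A_i,
P(all seen) = Σ_{j=0}^{7} (-1)^j C(7,j)((7-j)/7)^20
= 1.00000 - 0.32075 + 0.02510 - 0.00048 + 0.00000 - 0.00000 + 0.00000 - 0.00000
= 0.70387.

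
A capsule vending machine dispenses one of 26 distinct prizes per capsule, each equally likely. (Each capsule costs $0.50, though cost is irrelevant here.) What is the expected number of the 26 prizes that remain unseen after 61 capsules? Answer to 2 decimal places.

2.38

For each prize, P(unseen after 61) = (25/26)^61 = 0.091.
By linearity of expectation, E[unseen] = 26·(25/26)^61 = 2.377.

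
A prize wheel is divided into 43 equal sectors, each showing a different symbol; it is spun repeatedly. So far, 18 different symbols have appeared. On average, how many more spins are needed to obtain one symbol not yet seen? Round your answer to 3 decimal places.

Each spin yields a new symbol with probability (43-18)/43 = 25/43, so the wait is geometric with mean 43/25.
E = 43/25 = 1.7200.

1.720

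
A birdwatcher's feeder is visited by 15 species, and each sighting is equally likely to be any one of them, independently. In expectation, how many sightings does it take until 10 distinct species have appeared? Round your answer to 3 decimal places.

Going from k to k+1 distinct takes a geometric number of sightings with mean 15/(15-k).
Sum over k = 0,...,9: E = 15/15 + 15/14 + 15/13 + ... + 15/7 + 15/6 = 15.5234.

15.523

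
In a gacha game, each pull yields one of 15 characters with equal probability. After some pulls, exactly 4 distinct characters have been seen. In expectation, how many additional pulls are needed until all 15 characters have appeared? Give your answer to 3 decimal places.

The wait to go from k to k+1 distinct characters is geometric with mean 15/(15-k).
Sum over k = 4,...,14: E = 15/11 + 15/10 + 15/9 + ... + 15/2 + 15/1 = 45.2982.

45.298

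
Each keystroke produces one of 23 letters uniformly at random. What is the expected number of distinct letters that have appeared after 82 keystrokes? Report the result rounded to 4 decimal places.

22.3992

For each letter, P(seen in 82 keystrokes) = 1 - (22/23)^82 = 0.97388.
By linearity of expectation, E[distinct seen] = 23·(1 - (22/23)^82) = 22.39923.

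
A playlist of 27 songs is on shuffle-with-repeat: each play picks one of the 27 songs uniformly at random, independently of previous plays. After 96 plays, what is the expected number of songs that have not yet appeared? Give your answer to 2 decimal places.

For each song, P(unseen after 96) = (26/27)^96 = 0.027.
By linearity of expectation, E[unseen] = 27·(26/27)^96 = 0.721.

0.72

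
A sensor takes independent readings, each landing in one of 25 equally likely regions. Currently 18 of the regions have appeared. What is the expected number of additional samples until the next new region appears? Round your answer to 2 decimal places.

The number of samples until the next new region is geometric with success probability 7/25, so its mean is 25/7.
E = 25/7 = 3.571.

3.57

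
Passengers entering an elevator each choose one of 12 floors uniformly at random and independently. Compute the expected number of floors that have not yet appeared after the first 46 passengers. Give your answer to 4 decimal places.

0.2192

For each floor, P(unseen after 46) = (11/12)^46 = 0.01827.
By linearity of expectation, E[unseen] = 12·(11/12)^46 = 0.21923.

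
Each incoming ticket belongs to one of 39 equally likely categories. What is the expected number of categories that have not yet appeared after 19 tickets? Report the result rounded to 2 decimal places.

23.81

For each category, P(unseen after 19) = (38/39)^19 = 0.610.
By linearity of expectation, E[unseen] = 39·(38/39)^19 = 23.808.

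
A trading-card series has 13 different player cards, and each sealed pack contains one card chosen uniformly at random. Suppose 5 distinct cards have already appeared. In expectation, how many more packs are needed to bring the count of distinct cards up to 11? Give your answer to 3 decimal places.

From k distinct to k+1 distinct takes on average 13/(13-k) packs.
Sum over k = 5,...,10: E = 13/8 + 13/7 + 13/6 + 13/5 + 13/4 + 13/3 = 15.8321.

15.832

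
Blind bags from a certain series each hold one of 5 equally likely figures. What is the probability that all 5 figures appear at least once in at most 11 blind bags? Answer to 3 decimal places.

0.606

By inclusion–exclusion over which figures are missing,
P(all seen) = Σ_{j=0}^{5} (-1)^j C(5,j)((5-j)/5)^11
= 1.0000 - 0.4295 + 0.0363 - 0.0004 + 0.0000 - 0.0000
= 0.6064.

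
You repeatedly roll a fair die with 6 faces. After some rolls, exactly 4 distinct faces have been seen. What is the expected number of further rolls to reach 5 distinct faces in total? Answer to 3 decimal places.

From k distinct to k+1 distinct takes on average 6/(6-k) rolls.
Only the k = 4 term is needed: E = 6/2 = 3.0000.

3.000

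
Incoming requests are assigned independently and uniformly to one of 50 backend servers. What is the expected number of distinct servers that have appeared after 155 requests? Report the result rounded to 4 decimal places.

47.8172

For each server, P(seen in 155 requests) = 1 - (49/50)^155 = 0.95634.
By linearity of expectation, E[distinct seen] = 50·(1 - (49/50)^155) = 47.81721.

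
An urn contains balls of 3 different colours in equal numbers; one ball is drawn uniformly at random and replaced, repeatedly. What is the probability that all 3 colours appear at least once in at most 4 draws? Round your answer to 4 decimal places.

0.4444

By inclusion–exclusion over which colours are missing,
P(all seen) = Σ_{j=0}^{3} (-1)^j C(3,j)((3-j)/3)^4
= 1.00000 - 0.59259 + 0.03704 - 0.00000
= 0.44444.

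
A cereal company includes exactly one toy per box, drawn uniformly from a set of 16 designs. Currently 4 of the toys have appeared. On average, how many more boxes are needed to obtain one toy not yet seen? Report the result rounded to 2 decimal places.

1.33

Each box yields a new toy with probability (16-4)/16 = 12/16, so the wait is geometric with mean 16/12.
E = 16/12 = 1.333.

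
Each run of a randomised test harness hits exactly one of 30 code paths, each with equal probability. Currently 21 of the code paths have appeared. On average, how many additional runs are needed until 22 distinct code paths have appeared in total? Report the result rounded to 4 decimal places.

3.3333

From k distinct to k+1 distinct takes on average 30/(30-k) runs.
Only the k = 21 term is needed: E = 30/9 = 3.33333.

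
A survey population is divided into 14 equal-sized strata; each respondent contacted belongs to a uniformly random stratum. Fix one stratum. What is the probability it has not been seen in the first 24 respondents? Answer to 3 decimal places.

Each respondent misses the fixed stratum with probability (14-1)/14 = 13/14, independently.
P(still missing after 24) = (13/14)^24 = 0.1689.

0.169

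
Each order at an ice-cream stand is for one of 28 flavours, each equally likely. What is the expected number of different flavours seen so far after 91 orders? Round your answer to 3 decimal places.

26.977

For each flavour, P(seen in 91 orders) = 1 - (27/28)^91 = 0.9635.
By linearity of expectation, E[distinct seen] = 28·(1 - (27/28)^91) = 26.9770.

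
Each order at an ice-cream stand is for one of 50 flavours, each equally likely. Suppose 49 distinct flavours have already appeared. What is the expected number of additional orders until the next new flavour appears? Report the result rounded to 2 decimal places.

Each order yields a new flavour with probability (50-49)/50 = 1/50, so the wait is geometric with mean 50/1.
E = 50/1 = 50.000.

50.00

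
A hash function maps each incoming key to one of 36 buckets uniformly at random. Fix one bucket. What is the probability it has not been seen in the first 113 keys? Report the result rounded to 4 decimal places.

0.0414

On each key the fixed bucket fails to appear with probability 35/36.
P(still missing after 113) = (35/36)^113 = 0.04145.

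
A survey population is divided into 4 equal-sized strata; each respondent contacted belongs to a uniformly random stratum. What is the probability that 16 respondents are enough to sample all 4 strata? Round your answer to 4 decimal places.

0.9600

Let A_i be the event that stratum i is missing after 16 respondents. By inclusion–exclusion on the A_i,
P(all seen) = Σ_{j=0}^{4} (-1)^j C(4,j)((4-j)/4)^16
= 1.00000 - 0.04009 + 0.00009 - 0.00000 + 0.00000
= 0.96000.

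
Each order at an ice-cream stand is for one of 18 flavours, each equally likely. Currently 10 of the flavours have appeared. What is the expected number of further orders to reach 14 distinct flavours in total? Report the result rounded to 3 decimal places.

With k distinct flavours already seen, the next new one takes an expected 18/(18-k) orders.
Sum over k = 10,...,13: E = 18/8 + 18/7 + 18/6 + 18/5 = 11.4214.

11.421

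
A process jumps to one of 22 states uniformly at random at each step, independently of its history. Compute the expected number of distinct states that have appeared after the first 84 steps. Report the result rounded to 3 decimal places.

For each state, P(seen in 84 steps) = 1 - (21/22)^84 = 0.9799.
By linearity of expectation, E[distinct seen] = 22·(1 - (21/22)^84) = 21.5581.

21.558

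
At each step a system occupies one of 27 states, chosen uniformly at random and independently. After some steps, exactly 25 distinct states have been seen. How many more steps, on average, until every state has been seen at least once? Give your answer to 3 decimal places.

With k distinct states already seen, the next new one takes an expected 27/(27-k) steps.
Sum over k = 25,...,26: E = 27/2 + 27/1 = 40.5000.

40.500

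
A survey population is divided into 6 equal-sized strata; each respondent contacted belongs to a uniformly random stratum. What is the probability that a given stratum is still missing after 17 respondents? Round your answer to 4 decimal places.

0.0451

Each respondent misses the fixed stratum with probability (6-1)/6 = 5/6, independently.
P(still missing after 17) = (5/6)^17 = 0.04507.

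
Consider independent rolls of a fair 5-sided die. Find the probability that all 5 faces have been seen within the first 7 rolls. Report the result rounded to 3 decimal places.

Let A_i be the event that face i is missing after 7 rolls. By inclusion–exclusion on the A_i,
P(all seen) = Σ_{j=0}^{5} (-1)^j C(5,j)((5-j)/5)^7
= 1.0000 - 1.0486 + 0.2799 - 0.0164 + 0.0001 - 0.0000
= 0.2150.

0.215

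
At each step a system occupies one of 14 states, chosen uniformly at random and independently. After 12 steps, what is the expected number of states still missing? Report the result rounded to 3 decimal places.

For each state, P(unseen after 12) = (13/14)^12 = 0.4109.
By linearity of expectation, E[unseen] = 14·(13/14)^12 = 5.7532.

5.753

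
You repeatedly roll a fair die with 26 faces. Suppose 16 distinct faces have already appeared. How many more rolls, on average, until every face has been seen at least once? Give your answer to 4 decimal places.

The wait to go from k to k+1 distinct faces is geometric with mean 26/(26-k).
Sum over k = 16,...,25: E = 26/10 + 26/9 + 26/8 + ... + 26/2 + 26/1 = 76.15317.

76.1532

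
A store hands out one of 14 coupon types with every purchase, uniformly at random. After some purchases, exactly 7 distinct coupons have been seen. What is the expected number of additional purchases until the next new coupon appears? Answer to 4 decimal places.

2.0000

Each purchase yields a new coupon with probability (14-7)/14 = 7/14, so the wait is geometric with mean 14/7.
E = 14/7 = 2.00000.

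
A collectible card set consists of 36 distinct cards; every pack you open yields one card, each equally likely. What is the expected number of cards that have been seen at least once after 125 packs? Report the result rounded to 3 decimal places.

For each card, P(seen in 125 packs) = 1 - (35/36)^125 = 0.9704.
By linearity of expectation, E[distinct seen] = 36·(1 - (35/36)^125) = 34.9359.

34.936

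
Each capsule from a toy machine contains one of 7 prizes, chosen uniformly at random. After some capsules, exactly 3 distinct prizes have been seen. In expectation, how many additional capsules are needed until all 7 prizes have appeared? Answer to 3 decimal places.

14.583

From k distinct to k+1 distinct takes on average 7/(7-k) capsules.
Sum over k = 3,...,6: E = 7/4 + 7/3 + 7/2 + 7/1 = 14.5833.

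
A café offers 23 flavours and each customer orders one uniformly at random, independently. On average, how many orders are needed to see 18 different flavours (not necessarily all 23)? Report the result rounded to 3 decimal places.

33.372

Going from k to k+1 distinct takes a geometric number of orders with mean 23/(23-k).
Sum over k = 0,...,17: E = 23/23 + 23/22 + 23/21 + ... + 23/7 + 23/6 = 33.3720.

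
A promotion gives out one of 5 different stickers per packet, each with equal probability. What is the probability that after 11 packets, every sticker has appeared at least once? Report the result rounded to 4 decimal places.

Let A_i be the event that sticker i is missing after 11 packets. By inclusion–exclusion on the A_i,
P(all seen) = Σ_{j=0}^{5} (-1)^j C(5,j)((5-j)/5)^11
= 1.00000 - 0.42950 + 0.03628 - 0.00042 + 0.00000 - 0.00000
= 0.60636.

0.6064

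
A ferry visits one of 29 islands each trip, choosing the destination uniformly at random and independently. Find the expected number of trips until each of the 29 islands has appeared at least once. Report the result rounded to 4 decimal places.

The wait to go from k to k+1 distinct islands is geometric with mean 29/(29-k).
E[T] = 29/29 + 29/28 + 29/27 + ... + 29/2 + 29/1 = 29·H_{29}.
H_{29} = 3.96165, so E[T] = 114.88796.

114.8880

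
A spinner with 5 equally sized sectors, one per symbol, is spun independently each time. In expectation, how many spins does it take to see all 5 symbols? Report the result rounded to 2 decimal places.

11.42

Split into phases: going from k distinct to k+1 distinct takes on average 5/(5-k) spins.
E[T] = 5/5 + 5/4 + 5/3 + 5/2 + 5/1 = 5·H_{5}.
H_{5} = 2.283, so E[T] = 11.417.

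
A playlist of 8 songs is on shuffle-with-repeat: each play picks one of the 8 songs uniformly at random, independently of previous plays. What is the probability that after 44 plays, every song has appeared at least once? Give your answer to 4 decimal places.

0.9776

By inclusion–exclusion over which songs are missing,
P(all seen) = Σ_{j=0}^{8} (-1)^j C(8,j)((8-j)/8)^44
= 1.00000 - 0.02246 + 0.00009 - 0.00000 + 0.00000 - 0.00000 + 0.00000 - 0.00000 + 0.00000
= 0.97763.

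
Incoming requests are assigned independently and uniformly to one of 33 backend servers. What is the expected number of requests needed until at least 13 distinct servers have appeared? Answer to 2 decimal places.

Going from k to k+1 distinct takes a geometric number of requests with mean 33/(33-k).
Sum over k = 0,...,12: E = 33/33 + 33/32 + 33/31 + ... + 33/22 + 33/21 = 16.205.

16.20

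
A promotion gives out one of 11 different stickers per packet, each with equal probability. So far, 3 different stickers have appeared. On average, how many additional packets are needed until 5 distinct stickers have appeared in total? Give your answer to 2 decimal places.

From k distinct to k+1 distinct takes on average 11/(11-k) packets.
Sum over k = 3,...,4: E = 11/8 + 11/7 = 2.946.

2.95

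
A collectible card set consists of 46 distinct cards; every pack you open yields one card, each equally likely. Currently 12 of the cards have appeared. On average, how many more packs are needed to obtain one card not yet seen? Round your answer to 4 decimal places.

The number of packs until the next new card is geometric with success probability 34/46, so its mean is 46/34.
E = 46/34 = 1.35294.

1.3529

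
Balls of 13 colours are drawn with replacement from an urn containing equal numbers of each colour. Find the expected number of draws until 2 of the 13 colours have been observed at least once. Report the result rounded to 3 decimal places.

Going from k to k+1 distinct takes a geometric number of draws with mean 13/(13-k).
Sum over k = 0,...,1: E = 13/13 + 13/12 = 2.0833.

2.083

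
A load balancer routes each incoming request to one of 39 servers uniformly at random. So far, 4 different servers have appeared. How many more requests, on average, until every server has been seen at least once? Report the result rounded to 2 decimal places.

From k distinct to k+1 distinct takes on average 39/(39-k) requests.
Sum over k = 4,...,38: E = 39/35 + 39/34 + 39/33 + ... + 39/2 + 39/1 = 161.724.

161.72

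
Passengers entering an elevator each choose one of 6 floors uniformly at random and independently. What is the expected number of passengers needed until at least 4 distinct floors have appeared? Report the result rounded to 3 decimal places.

With k distinct floors already seen, the next new one arrives after an expected 6/(6-k) passengers.
Sum over k = 0,...,3: E = 6/6 + 6/5 + 6/4 + 6/3 = 5.7000.

5.700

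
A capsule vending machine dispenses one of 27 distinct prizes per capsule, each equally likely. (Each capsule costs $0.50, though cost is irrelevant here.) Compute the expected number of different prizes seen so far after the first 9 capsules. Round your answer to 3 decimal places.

For each prize, P(seen in 9 capsules) = 1 - (26/27)^9 = 0.2880.
By linearity of expectation, E[distinct seen] = 27·(1 - (26/27)^9) = 7.7757.

7.776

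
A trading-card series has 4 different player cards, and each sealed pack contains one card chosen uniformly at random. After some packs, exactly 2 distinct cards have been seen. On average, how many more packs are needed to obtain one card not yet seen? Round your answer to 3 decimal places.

2.000

The number of packs until the next new card is geometric with success probability 2/4, so its mean is 4/2.
E = 4/2 = 2.0000.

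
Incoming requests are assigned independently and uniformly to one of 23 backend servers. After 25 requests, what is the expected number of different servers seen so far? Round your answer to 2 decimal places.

15.43

For each server, P(seen in 25 requests) = 1 - (22/23)^25 = 0.671.
By linearity of expectation, E[distinct seen] = 23·(1 - (22/23)^25) = 15.430.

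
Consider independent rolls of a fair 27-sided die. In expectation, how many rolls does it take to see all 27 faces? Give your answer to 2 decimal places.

105.07

After k distinct faces have appeared, the next roll gives a new one with probability (27-k)/27, so the expected wait for the (k+1)-th is 27/(27-k).
E[T] = 27/27 + 27/26 + 27/25 + ... + 27/2 + 27/1 = 27·H_{27}.
H_{27} = 3.891, so E[T] = 105.069.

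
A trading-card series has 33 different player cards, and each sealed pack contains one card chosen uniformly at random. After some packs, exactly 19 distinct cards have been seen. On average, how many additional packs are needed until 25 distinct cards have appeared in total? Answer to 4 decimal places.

From k distinct to k+1 distinct takes on average 33/(33-k) packs.
Sum over k = 19,...,24: E = 33/14 + 33/13 + 33/12 + 33/11 + 33/10 + 33/9 = 17.61227.

17.6123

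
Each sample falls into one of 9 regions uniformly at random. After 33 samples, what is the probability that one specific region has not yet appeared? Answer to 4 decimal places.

0.0205

On each sample the fixed region fails to appear with probability 8/9.
P(still missing after 33) = (8/9)^33 = 0.02051.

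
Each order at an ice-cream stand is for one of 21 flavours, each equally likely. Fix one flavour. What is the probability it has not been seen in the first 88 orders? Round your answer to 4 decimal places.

0.0137

On each order the fixed flavour fails to appear with probability 20/21.
P(still missing after 88) = (20/21)^88 = 0.01366.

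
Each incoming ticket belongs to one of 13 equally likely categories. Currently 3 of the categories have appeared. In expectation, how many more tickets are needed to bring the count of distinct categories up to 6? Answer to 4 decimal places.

4.3694

From k distinct to k+1 distinct takes on average 13/(13-k) tickets.
Sum over k = 3,...,5: E = 13/10 + 13/9 + 13/8 = 4.36944.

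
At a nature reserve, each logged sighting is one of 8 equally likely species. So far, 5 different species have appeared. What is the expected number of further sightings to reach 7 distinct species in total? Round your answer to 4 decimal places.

With k distinct species already seen, the next new one takes an expected 8/(8-k) sightings.
Sum over k = 5,...,6: E = 8/3 + 8/2 = 6.66667.

6.6667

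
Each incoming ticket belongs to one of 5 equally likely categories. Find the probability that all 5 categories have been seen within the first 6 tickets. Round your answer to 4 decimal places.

By inclusion–exclusion over which categories are missing,
P(all seen) = Σ_{j=0}^{5} (-1)^j C(5,j)((5-j)/5)^6
= 1.00000 - 1.31072 + 0.46656 - 0.04096 + 0.00032 - 0.00000
= 0.11520.

0.1152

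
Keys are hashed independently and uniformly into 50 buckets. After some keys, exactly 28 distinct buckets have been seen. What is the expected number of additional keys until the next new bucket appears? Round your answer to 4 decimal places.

2.2727

The number of keys until the next new bucket is geometric with success probability 22/50, so its mean is 50/22.
E = 50/22 = 2.27273.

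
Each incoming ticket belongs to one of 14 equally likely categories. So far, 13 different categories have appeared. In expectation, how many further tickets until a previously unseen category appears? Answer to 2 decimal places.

Each ticket yields a new category with probability (14-13)/14 = 1/14, so the wait is geometric with mean 14/1.
E = 14/1 = 14.000.

14.00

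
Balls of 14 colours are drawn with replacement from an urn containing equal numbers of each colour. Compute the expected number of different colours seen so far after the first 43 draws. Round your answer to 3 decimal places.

13.422

For each colour, P(seen in 43 draws) = 1 - (13/14)^43 = 0.9587.
By linearity of expectation, E[distinct seen] = 14·(1 - (13/14)^43) = 13.4217.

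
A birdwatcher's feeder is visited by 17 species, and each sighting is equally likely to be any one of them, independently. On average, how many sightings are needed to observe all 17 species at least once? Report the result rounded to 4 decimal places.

The wait to go from k to k+1 distinct species is geometric with mean 17/(17-k).
E[T] = 17/17 + 17/16 + 17/15 + ... + 17/2 + 17/1 = 17·H_{17}.
H_{17} = 3.43955, so E[T] = 58.47239.

58.4724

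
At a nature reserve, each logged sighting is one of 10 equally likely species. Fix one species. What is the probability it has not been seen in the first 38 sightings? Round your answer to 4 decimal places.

Each sighting misses the fixed species with probability (10-1)/10 = 9/10, independently.
P(still missing after 38) = (9/10)^38 = 0.01825.

0.0182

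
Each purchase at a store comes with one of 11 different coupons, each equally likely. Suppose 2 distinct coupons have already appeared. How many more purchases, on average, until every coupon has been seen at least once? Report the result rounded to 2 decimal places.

31.12

With k distinct coupons already seen, the next new one takes an expected 11/(11-k) purchases.
Sum over k = 2,...,10: E = 11/9 + 11/8 + 11/7 + ... + 11/2 + 11/1 = 31.119.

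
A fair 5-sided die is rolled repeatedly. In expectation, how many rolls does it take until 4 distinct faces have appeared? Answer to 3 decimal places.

With k distinct faces already seen, the next new one arrives after an expected 5/(5-k) rolls.
Sum over k = 0,...,3: E = 5/5 + 5/4 + 5/3 + 5/2 = 6.4167.

6.417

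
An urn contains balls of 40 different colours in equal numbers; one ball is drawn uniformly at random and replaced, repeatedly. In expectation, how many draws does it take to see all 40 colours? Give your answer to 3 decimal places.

Split into phases: going from k distinct to k+1 distinct takes on average 40/(40-k) draws.
E[T] = 40/40 + 40/39 + 40/38 + ... + 40/2 + 40/1 = 40·H_{40}.
H_{40} = 4.2785, so E[T] = 171.1417.

171.142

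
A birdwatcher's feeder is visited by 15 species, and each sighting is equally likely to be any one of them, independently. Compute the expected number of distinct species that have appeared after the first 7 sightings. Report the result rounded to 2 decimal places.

5.75

For each species, P(seen in 7 sightings) = 1 - (14/15)^7 = 0.383.
By linearity of expectation, E[distinct seen] = 15·(1 - (14/15)^7) = 5.746.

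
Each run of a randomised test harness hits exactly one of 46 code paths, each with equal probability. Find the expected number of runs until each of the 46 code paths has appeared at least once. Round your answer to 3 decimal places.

After k distinct code paths have appeared, the next run gives a new one with probability (46-k)/46, so the expected wait for the (k+1)-th is 46/(46-k).
E[T] = 46/46 + 46/45 + 46/44 + ... + 46/2 + 46/1 = 46·H_{46}.
H_{46} = 4.4167, so E[T] = 203.1676.

203.168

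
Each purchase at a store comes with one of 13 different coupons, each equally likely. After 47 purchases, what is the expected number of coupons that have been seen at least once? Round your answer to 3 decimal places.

For each coupon, P(seen in 47 purchases) = 1 - (12/13)^47 = 0.9768.
By linearity of expectation, E[distinct seen] = 13·(1 - (12/13)^47) = 12.6979.

12.698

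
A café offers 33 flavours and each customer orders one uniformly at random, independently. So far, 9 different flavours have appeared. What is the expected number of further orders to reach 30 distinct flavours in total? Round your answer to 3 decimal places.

The wait to go from k to k+1 distinct flavours is geometric with mean 33/(33-k).
Sum over k = 9,...,29: E = 33/24 + 33/23 + 33/22 + ... + 33/5 + 33/4 = 64.1066.

64.107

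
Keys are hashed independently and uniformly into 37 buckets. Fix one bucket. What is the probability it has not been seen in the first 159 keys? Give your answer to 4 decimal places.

0.0128

Each key misses the fixed bucket with probability (37-1)/37 = 36/37, independently.
P(still missing after 159) = (36/37)^159 = 0.01282.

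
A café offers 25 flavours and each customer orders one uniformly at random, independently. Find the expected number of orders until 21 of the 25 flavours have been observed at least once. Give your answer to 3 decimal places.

43.316

With k distinct flavours already seen, the next new one arrives after an expected 25/(25-k) orders.
Sum over k = 0,...,20: E = 25/25 + 25/24 + 25/23 + ... + 25/6 + 25/5 = 43.3156.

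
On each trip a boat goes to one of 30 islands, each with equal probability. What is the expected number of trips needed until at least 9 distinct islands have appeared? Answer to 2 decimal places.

10.49

With k distinct islands already seen, the next new one arrives after an expected 30/(30-k) trips.
Sum over k = 0,...,8: E = 30/30 + 30/29 + 30/28 + ... + 30/23 + 30/22 = 10.489.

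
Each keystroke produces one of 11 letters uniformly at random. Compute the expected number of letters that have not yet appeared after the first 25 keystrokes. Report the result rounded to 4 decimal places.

For each letter, P(unseen after 25) = (10/11)^25 = 0.09230.
By linearity of expectation, E[unseen] = 11·(10/11)^25 = 1.01526.

1.0153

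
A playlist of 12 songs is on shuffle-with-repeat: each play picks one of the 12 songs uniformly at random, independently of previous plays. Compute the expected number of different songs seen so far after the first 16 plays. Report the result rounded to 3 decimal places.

For each song, P(seen in 16 plays) = 1 - (11/12)^16 = 0.7515.
By linearity of expectation, E[distinct seen] = 12·(1 - (11/12)^16) = 9.0176.

9.018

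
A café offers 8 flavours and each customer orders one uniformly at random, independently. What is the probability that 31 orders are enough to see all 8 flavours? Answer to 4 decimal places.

0.8763

Let A_i be the event that flavour i is missing after 31 orders. By inclusion–exclusion on the A_i,
P(all seen) = Σ_{j=0}^{8} (-1)^j C(8,j)((8-j)/8)^31
= 1.00000 - 0.12745 + 0.00375 - 0.00003 + 0.00000 - 0.00000 + 0.00000 - 0.00000 + 0.00000
= 0.87627.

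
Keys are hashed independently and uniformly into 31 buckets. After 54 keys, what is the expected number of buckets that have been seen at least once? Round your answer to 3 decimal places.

For each bucket, P(seen in 54 keys) = 1 - (30/31)^54 = 0.8298.
By linearity of expectation, E[distinct seen] = 31·(1 - (30/31)^54) = 25.7231.

25.723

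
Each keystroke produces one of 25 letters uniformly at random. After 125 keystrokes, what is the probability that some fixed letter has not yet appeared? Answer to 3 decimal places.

On each keystroke the fixed letter fails to appear with probability 24/25.
P(still missing after 125) = (24/25)^125 = 0.0061.

0.006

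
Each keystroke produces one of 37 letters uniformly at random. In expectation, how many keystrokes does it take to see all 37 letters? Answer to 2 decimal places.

The wait to go from k to k+1 distinct letters is geometric with mean 37/(37-k).
E[T] = 37/37 + 37/36 + 37/35 + ... + 37/2 + 37/1 = 37·H_{37}.
H_{37} = 4.202, so E[T] = 155.459.

155.46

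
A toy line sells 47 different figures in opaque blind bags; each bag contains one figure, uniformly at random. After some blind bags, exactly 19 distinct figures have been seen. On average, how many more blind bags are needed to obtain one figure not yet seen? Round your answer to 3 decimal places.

The number of blind bags until the next new figure is geometric with success probability 28/47, so its mean is 47/28.
E = 47/28 = 1.6786.

1.679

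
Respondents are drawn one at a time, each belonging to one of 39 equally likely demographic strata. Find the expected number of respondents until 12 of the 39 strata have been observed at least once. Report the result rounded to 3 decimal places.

With k distinct strata already seen, the next new one arrives after an expected 39/(39-k) respondents.
Sum over k = 0,...,11: E = 39/39 + 39/38 + 39/37 + ... + 39/29 + 39/28 = 14.1214.

14.121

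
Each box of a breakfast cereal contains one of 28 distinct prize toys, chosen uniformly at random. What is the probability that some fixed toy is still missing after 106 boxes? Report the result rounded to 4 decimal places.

On each box the fixed toy fails to appear with probability 27/28.
P(still missing after 106) = (27/28)^106 = 0.02117.

0.0212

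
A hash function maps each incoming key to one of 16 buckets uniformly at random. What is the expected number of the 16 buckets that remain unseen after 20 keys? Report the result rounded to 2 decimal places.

4.40

For each bucket, P(unseen after 20) = (15/16)^20 = 0.275.
By linearity of expectation, E[unseen] = 16·(15/16)^20 = 4.401.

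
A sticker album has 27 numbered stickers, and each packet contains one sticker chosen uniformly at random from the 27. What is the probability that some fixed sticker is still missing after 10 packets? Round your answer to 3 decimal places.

0.686

On each packet the fixed sticker fails to appear with probability 26/27.
P(still missing after 10) = (26/27)^10 = 0.6856.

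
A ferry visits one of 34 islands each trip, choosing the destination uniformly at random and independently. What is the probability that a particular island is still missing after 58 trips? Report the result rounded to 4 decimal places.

Each trip misses the fixed island with probability (34-1)/34 = 33/34, independently.
P(still missing after 58) = (33/34)^58 = 0.17702.

0.1770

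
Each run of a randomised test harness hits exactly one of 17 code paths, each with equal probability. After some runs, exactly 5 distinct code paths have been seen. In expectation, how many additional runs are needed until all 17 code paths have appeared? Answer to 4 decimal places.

With k distinct code paths already seen, the next new one takes an expected 17/(17-k) runs.
Sum over k = 5,...,16: E = 17/12 + 17/11 + 17/10 + ... + 17/2 + 17/1 = 52.75458.

52.7546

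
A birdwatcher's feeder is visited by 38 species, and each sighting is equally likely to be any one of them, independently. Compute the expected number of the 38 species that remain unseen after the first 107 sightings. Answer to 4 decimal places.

For each species, P(unseen after 107) = (37/38)^107 = 0.05764.
By linearity of expectation, E[unseen] = 38·(37/38)^107 = 2.19040.

2.1904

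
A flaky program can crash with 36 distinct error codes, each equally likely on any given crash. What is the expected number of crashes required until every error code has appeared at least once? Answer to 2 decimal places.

150.28

After k distinct error codes have appeared, the next crash gives a new one with probability (36-k)/36, so the expected wait for the (k+1)-th is 36/(36-k).
E[T] = 36/36 + 36/35 + 36/34 + ... + 36/2 + 36/1 = 36·H_{36}.
H_{36} = 4.175, so E[T] = 150.284.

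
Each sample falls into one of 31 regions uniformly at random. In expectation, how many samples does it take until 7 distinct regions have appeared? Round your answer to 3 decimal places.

With k distinct regions already seen, the next new one arrives after an expected 31/(31-k) samples.
Sum over k = 0,...,6: E = 31/31 + 31/30 + 31/29 + ... + 31/26 + 31/25 = 7.7899.

7.790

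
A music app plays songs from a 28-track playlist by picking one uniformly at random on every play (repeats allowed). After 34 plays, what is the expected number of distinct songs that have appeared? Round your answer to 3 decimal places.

For each song, P(seen in 34 plays) = 1 - (27/28)^34 = 0.7096.
By linearity of expectation, E[distinct seen] = 28·(1 - (27/28)^34) = 19.8688.

19.869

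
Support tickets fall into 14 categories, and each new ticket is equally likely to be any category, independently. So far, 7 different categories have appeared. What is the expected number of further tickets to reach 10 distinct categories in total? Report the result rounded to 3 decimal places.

With k distinct categories already seen, the next new one takes an expected 14/(14-k) tickets.
Sum over k = 7,...,9: E = 14/7 + 14/6 + 14/5 = 7.1333.

7.133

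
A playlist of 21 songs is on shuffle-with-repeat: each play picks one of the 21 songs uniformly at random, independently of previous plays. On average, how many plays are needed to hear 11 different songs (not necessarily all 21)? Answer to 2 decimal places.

Going from k to k+1 distinct takes a geometric number of plays with mean 21/(21-k).
Sum over k = 0,...,10: E = 21/21 + 21/20 + 21/19 + ... + 21/12 + 21/11 = 15.044.

15.04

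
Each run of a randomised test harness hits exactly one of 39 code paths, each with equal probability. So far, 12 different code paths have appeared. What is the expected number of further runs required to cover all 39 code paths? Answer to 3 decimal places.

With k distinct code paths already seen, the next new one takes an expected 39/(39-k) runs.
Sum over k = 12,...,38: E = 39/27 + 39/26 + 39/25 + ... + 39/2 + 39/1 = 151.7668.

151.767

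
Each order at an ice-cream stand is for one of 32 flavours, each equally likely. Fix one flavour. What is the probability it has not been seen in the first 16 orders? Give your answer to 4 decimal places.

On each order the fixed flavour fails to appear with probability 31/32.
P(still missing after 16) = (31/32)^16 = 0.60171.

0.6017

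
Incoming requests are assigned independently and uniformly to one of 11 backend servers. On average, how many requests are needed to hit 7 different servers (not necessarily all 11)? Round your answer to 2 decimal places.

With k distinct servers already seen, the next new one arrives after an expected 11/(11-k) requests.
Sum over k = 0,...,6: E = 11/11 + 11/10 + 11/9 + ... + 11/6 + 11/5 = 10.302.

10.30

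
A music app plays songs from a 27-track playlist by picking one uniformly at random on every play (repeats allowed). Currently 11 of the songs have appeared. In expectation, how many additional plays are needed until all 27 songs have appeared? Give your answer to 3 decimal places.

91.280

With k distinct songs already seen, the next new one takes an expected 27/(27-k) plays.
Sum over k = 11,...,26: E = 27/16 + 27/15 + 27/14 + ... + 27/2 + 27/1 = 91.2797.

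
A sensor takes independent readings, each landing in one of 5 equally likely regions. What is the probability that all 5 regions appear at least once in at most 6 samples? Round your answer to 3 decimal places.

By inclusion–exclusion over which regions are missing,
P(all seen) = Σ_{j=0}^{5} (-1)^j C(5,j)((5-j)/5)^6
= 1.0000 - 1.3107 + 0.4666 - 0.0410 + 0.0003 - 0.0000
= 0.1152.

0.115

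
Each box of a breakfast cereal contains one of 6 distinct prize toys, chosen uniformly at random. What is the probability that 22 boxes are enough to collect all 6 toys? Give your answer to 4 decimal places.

0.8933

By inclusion–exclusion over which toys are missing,
P(all seen) = Σ_{j=0}^{6} (-1)^j C(6,j)((6-j)/6)^22
= 1.00000 - 0.10868 + 0.00200 - 0.00000 + 0.00000 - 0.00000 + 0.00000
= 0.89332.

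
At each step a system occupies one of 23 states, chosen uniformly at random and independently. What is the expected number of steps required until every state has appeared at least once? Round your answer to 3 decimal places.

85.889

Split into phases: going from k distinct to k+1 distinct takes on average 23/(23-k) steps.
E[T] = 23/23 + 23/22 + 23/21 + ... + 23/2 + 23/1 = 23·H_{23}.
H_{23} = 3.7343, so E[T] = 85.8887.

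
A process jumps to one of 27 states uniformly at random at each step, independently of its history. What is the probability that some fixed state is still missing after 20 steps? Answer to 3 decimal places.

0.470

On each step the fixed state fails to appear with probability 26/27.
P(still missing after 20) = (26/27)^20 = 0.4701.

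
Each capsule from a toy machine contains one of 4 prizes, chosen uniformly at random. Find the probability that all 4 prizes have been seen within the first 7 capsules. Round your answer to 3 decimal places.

0.513

Let A_i be the event that prize i is missing after 7 capsules. By inclusion–exclusion on the A_i,
P(all seen) = Σ_{j=0}^{4} (-1)^j C(4,j)((4-j)/4)^7
= 1.0000 - 0.5339 + 0.0469 - 0.0002 + 0.0000
= 0.5127.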